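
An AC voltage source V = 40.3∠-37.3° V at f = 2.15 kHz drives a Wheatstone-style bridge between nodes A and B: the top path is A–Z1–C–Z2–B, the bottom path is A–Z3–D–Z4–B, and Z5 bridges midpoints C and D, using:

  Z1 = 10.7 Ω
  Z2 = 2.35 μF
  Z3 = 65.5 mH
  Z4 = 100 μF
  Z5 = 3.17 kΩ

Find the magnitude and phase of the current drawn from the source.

Step 1 — Angular frequency: ω = 2π·f = 2π·2150 = 1.351e+04 rad/s.
Step 2 — Component impedances:
  Z1: Z = R = 10.7 Ω
  Z2: Z = 1/(jωC) = -j/(ω·C) = 0 - j31.5 Ω
  Z3: Z = jωL = j·1.351e+04·0.0655 = 0 + j884.8 Ω
  Z4: Z = 1/(jωC) = -j/(ω·C) = 0 - j0.7403 Ω
  Z5: Z = R = 3170 Ω
Step 3 — Bridge requires nodal analysis (the Z5 bridge couples midpoints C and D, so the two paths cannot be reduced to a simple series/parallel combination). Setting node B to ground and injecting 1 A at node A, the 3-node admittance system at A, C, D solves to V_A = Z_AB = 11.84 - j32.51 Ω = 34.6∠-70.0° Ω.
Step 4 — Source phasor: V = 40.3∠-37.3° V = 32.06 - j24.42 V.
Step 5 — Ohm's law: I = V / Z_total = (32.06 - j24.42) / (11.84 - j32.51) = 0.9804 + j0.6291 A.
Step 6 — Convert to polar: |I| = 1.165 A, ∠I = 32.7°.

I = 1.165∠32.7° A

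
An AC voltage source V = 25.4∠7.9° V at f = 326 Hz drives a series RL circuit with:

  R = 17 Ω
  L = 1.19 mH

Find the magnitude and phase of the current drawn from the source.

Step 1 — Angular frequency: ω = 2π·f = 2π·326 = 2048 rad/s.
Step 2 — Component impedances:
  R: Z = R = 17 Ω
  L: Z = jωL = j·2048·0.00119 = 0 + j2.437 Ω
Step 3 — Series combination: Z_total = R + L = 17 + j2.437 Ω = 17.17∠8.2° Ω.
Step 4 — Source phasor: V = 25.4∠7.9° V = 25.16 + j3.491 V.
Step 5 — Ohm's law: I = V / Z_total = (25.16 + j3.491) / (17 + j2.437) = 1.479 - j0.006701 A.
Step 6 — Convert to polar: |I| = 1.479 A, ∠I = -0.3°.

I = 1.479∠-0.3° A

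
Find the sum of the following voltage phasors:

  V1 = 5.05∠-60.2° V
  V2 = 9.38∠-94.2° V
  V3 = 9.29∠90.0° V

Step 1 — Convert each phasor to rectangular form:
  V1 = 5.05·(cos(-60.2°) + j·sin(-60.2°)) = 2.51 - j4.382 V
  V2 = 9.38·(cos(-94.2°) + j·sin(-94.2°)) = -0.687 - j9.355 V
  V3 = 9.29·(cos(90.0°) + j·sin(90.0°)) = 0 + j9.29 V
Step 2 — Sum components: V_total = 1.823 - j4.447 V.
Step 3 — Convert to polar: |V_total| = 4.806 V, ∠V_total = -67.7°.

V_total = 4.806∠-67.7° V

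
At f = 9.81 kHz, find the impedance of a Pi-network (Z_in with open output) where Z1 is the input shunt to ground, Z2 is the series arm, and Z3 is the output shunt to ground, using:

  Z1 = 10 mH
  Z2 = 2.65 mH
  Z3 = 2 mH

Step 1 — Angular frequency: ω = 2π·f = 2π·9810 = 6.164e+04 rad/s.
Step 2 — Component impedances:
  Z1: Z = jωL = j·6.164e+04·0.01 = 0 + j616.4 Ω
  Z2: Z = jωL = j·6.164e+04·0.00265 = 0 + j163.3 Ω
  Z3: Z = jωL = j·6.164e+04·0.002 = 0 + j123.3 Ω
Step 3 — With open output, the series arm Z2 and the output shunt Z3 appear in series to ground: Z2 + Z3 = 0 + j286.6 Ω.
Step 4 — Parallel with input shunt Z1: Z_in = Z1 || (Z2 + Z3) = 0 + j195.6 Ω = 195.6∠90.0° Ω.

Z = 0 + j195.6 Ω = 195.6∠90.0° Ω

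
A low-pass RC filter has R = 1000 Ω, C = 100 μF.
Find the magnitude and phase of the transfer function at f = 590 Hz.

Step 1 — Angular frequency: ω = 2π·590 = 3707 rad/s.
Step 2 — Transfer function: H(jω) = 1/(1 + jωRC).
Step 3 — Denominator: 1 + jωRC = 1 + j·3707·1000·0.0001 = 1 + j370.7.
Step 4 — H = 7.277e-06 - j0.002698.
Step 5 — Magnitude: |H| = 0.002698 (-51.4 dB); phase: φ = -89.8°.

|H| = 0.002698 (-51.4 dB), φ = -89.8°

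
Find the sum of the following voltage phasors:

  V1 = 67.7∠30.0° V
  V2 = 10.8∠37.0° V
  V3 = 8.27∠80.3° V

Step 1 — Convert each phasor to rectangular form:
  V1 = 67.7·(cos(30.0°) + j·sin(30.0°)) = 58.63 + j33.85 V
  V2 = 10.8·(cos(37.0°) + j·sin(37.0°)) = 8.625 + j6.5 V
  V3 = 8.27·(cos(80.3°) + j·sin(80.3°)) = 1.393 + j8.152 V
Step 2 — Sum components: V_total = 68.65 + j48.5 V.
Step 3 — Convert to polar: |V_total| = 84.05 V, ∠V_total = 35.2°.

V_total = 84.05∠35.2° V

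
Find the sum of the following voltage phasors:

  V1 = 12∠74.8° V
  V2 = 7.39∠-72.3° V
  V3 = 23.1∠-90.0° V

Step 1 — Convert each phasor to rectangular form:
  V1 = 12·(cos(74.8°) + j·sin(74.8°)) = 3.146 + j11.58 V
  V2 = 7.39·(cos(-72.3°) + j·sin(-72.3°)) = 2.247 - j7.04 V
  V3 = 23.1·(cos(-90.0°) + j·sin(-90.0°)) = 0 - j23.1 V
Step 2 — Sum components: V_total = 5.393 - j18.56 V.
Step 3 — Convert to polar: |V_total| = 19.33 V, ∠V_total = -73.8°.

V_total = 19.33∠-73.8° V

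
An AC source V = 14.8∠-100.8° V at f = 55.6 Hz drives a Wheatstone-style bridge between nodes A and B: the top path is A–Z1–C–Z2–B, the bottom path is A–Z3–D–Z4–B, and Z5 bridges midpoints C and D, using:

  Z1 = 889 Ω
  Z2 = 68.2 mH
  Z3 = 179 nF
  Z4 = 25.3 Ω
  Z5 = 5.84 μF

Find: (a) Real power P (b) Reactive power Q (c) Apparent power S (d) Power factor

Step 1 — Angular frequency: ω = 2π·f = 2π·55.6 = 349.3 rad/s.
Step 2 — Component impedances:
  Z1: Z = R = 889 Ω
  Z2: Z = jωL = j·349.3·0.0682 = 0 + j23.83 Ω
  Z3: Z = 1/(jωC) = -j/(ω·C) = 0 - j1.599e+04 Ω
  Z4: Z = R = 25.3 Ω
  Z5: Z = 1/(jωC) = -j/(ω·C) = 0 - j490.2 Ω
Step 3 — Bridge requires nodal analysis (the Z5 bridge couples midpoints C and D, so the two paths cannot be reduced to a simple series/parallel combination). Setting node B to ground and injecting 1 A at node A, the 3-node admittance system at A, C, D solves to V_A = Z_AB = 889 - j24.56 Ω = 889.3∠-1.6° Ω.
Step 4 — Source phasor: V = 14.8∠-100.8° V = -2.773 - j14.54 V.
Step 5 — Current: I = V / Z = -0.002666 - j0.01643 A = 0.01664∠-99.2° A.
Step 6 — Complex power: S = V·I* = 0.2462 - j0.006802 VA.
Step 7 — Real power: P = Re(S) = 0.2462 W.
Step 8 — Reactive power: Q = Im(S) = -0.006802 VAR.
Step 9 — Apparent power: |S| = 0.2463 VA.
Step 10 — Power factor: PF = P/|S| = 0.9996 (leading).

(a) P = 0.2462 W  (b) Q = -0.006802 VAR  (c) S = 0.2463 VA  (d) PF = 0.9996 (leading)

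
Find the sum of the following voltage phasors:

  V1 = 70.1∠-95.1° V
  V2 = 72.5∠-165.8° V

Step 1 — Convert each phasor to rectangular form:
  V1 = 70.1·(cos(-95.1°) + j·sin(-95.1°)) = -6.231 - j69.82 V
  V2 = 72.5·(cos(-165.8°) + j·sin(-165.8°)) = -70.28 - j17.78 V
Step 2 — Sum components: V_total = -76.52 - j87.61 V.
Step 3 — Convert to polar: |V_total| = 116.3 V, ∠V_total = -131.1°.

V_total = 116.3∠-131.1° V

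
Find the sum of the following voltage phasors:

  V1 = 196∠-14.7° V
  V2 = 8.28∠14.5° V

Step 1 — Convert each phasor to rectangular form:
  V1 = 196·(cos(-14.7°) + j·sin(-14.7°)) = 189.6 - j49.74 V
  V2 = 8.28·(cos(14.5°) + j·sin(14.5°)) = 8.016 + j2.073 V
Step 2 — Sum components: V_total = 197.6 - j47.66 V.
Step 3 — Convert to polar: |V_total| = 203.3 V, ∠V_total = -13.6°.

V_total = 203.3∠-13.6° V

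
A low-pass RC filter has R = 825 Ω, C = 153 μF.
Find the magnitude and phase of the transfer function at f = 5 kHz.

Step 1 — Angular frequency: ω = 2π·5000 = 3.142e+04 rad/s.
Step 2 — Transfer function: H(jω) = 1/(1 + jωRC).
Step 3 — Denominator: 1 + jωRC = 1 + j·3.142e+04·825·0.000153 = 1 + j3965.
Step 4 — H = 6.359e-08 - j0.0002522.
Step 5 — Magnitude: |H| = 0.0002522 (-72.0 dB); phase: φ = -90.0°.

|H| = 0.0002522 (-72.0 dB), φ = -90.0°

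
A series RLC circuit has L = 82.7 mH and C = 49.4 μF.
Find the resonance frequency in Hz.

Step 1 — Resonance condition Im(Z)=0 gives ω₀ = 1/√(LC).
Step 2 — ω₀ = 1/√(0.0827·4.94e-05) = 494.7 rad/s.
Step 3 — f₀ = ω₀/(2π) = 78.74 Hz.

f₀ = 78.74 Hz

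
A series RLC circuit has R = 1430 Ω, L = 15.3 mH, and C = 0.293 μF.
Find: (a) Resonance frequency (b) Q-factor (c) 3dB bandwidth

Step 1 — Resonance: ω₀ = 1/√(LC) = 1/√(0.0153·2.93e-07) = 1.494e+04 rad/s.
Step 2 — f₀ = ω₀/(2π) = 2377 Hz.
Step 3 — Series Q: Q = ω₀L/R = 1.494e+04·0.0153/1430 = 0.1598.
Step 4 — Bandwidth: Δω = ω₀/Q = 9.346e+04 rad/s; BW = Δω/(2π) = 1.488e+04 Hz.

(a) f₀ = 2377 Hz  (b) Q = 0.1598  (c) BW = 1.488e+04 Hz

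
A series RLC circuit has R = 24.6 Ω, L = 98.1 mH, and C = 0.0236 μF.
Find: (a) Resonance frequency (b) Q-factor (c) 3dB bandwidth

Step 1 — Resonance condition Im(Z)=0 gives ω₀ = 1/√(LC).
Step 2 — ω₀ = 1/√(0.0981·2.36e-08) = 2.078e+04 rad/s.
Step 3 — f₀ = ω₀/(2π) = 3308 Hz.
Step 4 — Series Q: Q = ω₀L/R = 2.078e+04·0.0981/24.6 = 82.88.
Step 5 — 3dB bandwidth: Δω = ω₀/Q = 250.8 rad/s; BW = Δω/(2π) = 39.91 Hz.

(a) f₀ = 3308 Hz  (b) Q = 82.88  (c) BW = 39.91 Hz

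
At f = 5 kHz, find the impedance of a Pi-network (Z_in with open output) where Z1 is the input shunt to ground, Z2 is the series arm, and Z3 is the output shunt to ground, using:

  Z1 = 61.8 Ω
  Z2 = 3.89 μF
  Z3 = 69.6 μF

Step 1 — Angular frequency: ω = 2π·f = 2π·5000 = 3.142e+04 rad/s.
Step 2 — Component impedances:
  Z1: Z = R = 61.8 Ω
  Z2: Z = 1/(jωC) = -j/(ω·C) = 0 - j8.183 Ω
  Z3: Z = 1/(jωC) = -j/(ω·C) = 0 - j0.4573 Ω
Step 3 — With open output, the series arm Z2 and the output shunt Z3 appear in series to ground: Z2 + Z3 = 0 - j8.64 Ω.
Step 4 — Parallel with input shunt Z1: Z_in = Z1 || (Z2 + Z3) = 1.185 - j8.474 Ω = 8.557∠-82.0° Ω.

Z = 1.185 - j8.474 Ω = 8.557∠-82.0° Ω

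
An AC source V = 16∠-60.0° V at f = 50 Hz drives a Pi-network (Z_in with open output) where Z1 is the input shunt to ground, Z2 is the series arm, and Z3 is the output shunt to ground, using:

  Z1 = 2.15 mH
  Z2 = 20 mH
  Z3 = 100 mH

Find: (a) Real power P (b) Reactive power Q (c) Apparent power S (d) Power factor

Step 1 — Angular frequency: ω = 2π·f = 2π·50 = 314.2 rad/s.
Step 2 — Component impedances:
  Z1: Z = jωL = j·314.2·0.00215 = 0 + j0.6754 Ω
  Z2: Z = jωL = j·314.2·0.02 = 0 + j6.283 Ω
  Z3: Z = jωL = j·314.2·0.1 = 0 + j31.42 Ω
Step 3 — With open output, the series arm Z2 and the output shunt Z3 appear in series to ground: Z2 + Z3 = 0 + j37.7 Ω.
Step 4 — Parallel with input shunt Z1: Z_in = Z1 || (Z2 + Z3) = 0 + j0.6636 Ω = 0.6636∠90.0° Ω.
Step 5 — Source phasor: V = 16∠-60.0° V = 8 - j13.86 V.
Step 6 — Current: I = V / Z = -20.88 - j12.06 A = 24.11∠-150.0° A.
Step 7 — Complex power: S = V·I* = 0 + j385.8 VA.
Step 8 — Real power: P = Re(S) = 0 W.
Step 9 — Reactive power: Q = Im(S) = 385.8 VAR.
Step 10 — Apparent power: |S| = 385.8 VA.
Step 11 — Power factor: PF = P/|S| = 0 (lagging).

(a) P = 0 W  (b) Q = 385.8 VAR  (c) S = 385.8 VA  (d) PF = 0 (lagging)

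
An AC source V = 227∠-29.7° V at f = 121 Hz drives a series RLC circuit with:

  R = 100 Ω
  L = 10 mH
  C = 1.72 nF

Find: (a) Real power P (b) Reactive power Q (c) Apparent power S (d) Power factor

Step 1 — Angular frequency: ω = 2π·f = 2π·121 = 760.3 rad/s.
Step 2 — Component impedances:
  R: Z = R = 100 Ω
  L: Z = jωL = j·760.3·0.01 = 0 + j7.603 Ω
  C: Z = 1/(jωC) = -j/(ω·C) = 0 - j7.647e+05 Ω
Step 3 — Series combination: Z_total = R + L + C = 100 - j7.647e+05 Ω = 7.647e+05∠-90.0° Ω.
Step 4 — Source phasor: V = 227∠-29.7° V = 197.2 - j112.5 V.
Step 5 — Current: I = V / Z = 0.0001471 + j0.0002578 A = 0.0002968∠60.3° A.
Step 6 — Complex power: S = V·I* = 8.811e-06 - j0.06738 VA.
Step 7 — Real power: P = Re(S) = 8.811e-06 W.
Step 8 — Reactive power: Q = Im(S) = -0.06738 VAR.
Step 9 — Apparent power: |S| = 0.06738 VA.
Step 10 — Power factor: PF = P/|S| = 0.0001308 (leading).

(a) P = 8.811e-06 W  (b) Q = -0.06738 VAR  (c) S = 0.06738 VA  (d) PF = 0.0001308 (leading)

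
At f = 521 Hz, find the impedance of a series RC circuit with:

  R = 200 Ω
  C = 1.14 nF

Step 1 — Angular frequency: ω = 2π·f = 2π·521 = 3274 rad/s.
Step 2 — Component impedances:
  R: Z = R = 200 Ω
  C: Z = 1/(jωC) = -j/(ω·C) = 0 - j2.68e+05 Ω
Step 3 — Series combination: Z_total = R + C = 200 - j2.68e+05 Ω = 2.68e+05∠-90.0° Ω.

Z = 200 - j2.68e+05 Ω = 2.68e+05∠-90.0° Ω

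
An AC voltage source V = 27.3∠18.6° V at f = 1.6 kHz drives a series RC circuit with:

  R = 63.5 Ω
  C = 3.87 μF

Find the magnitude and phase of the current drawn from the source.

Step 1 — Angular frequency: ω = 2π·f = 2π·1600 = 1.005e+04 rad/s.
Step 2 — Component impedances:
  R: Z = R = 63.5 Ω
  C: Z = 1/(jωC) = -j/(ω·C) = 0 - j25.7 Ω
Step 3 — Series combination: Z_total = R + C = 63.5 - j25.7 Ω = 68.5∠-22.0° Ω.
Step 4 — Source phasor: V = 27.3∠18.6° V = 25.87 + j8.708 V.
Step 5 — Ohm's law: I = V / Z_total = (25.87 + j8.708) / (63.5 - j25.7) = 0.3024 + j0.2595 A.
Step 6 — Convert to polar: |I| = 0.3985 A, ∠I = 40.6°.

I = 0.3985∠40.6° A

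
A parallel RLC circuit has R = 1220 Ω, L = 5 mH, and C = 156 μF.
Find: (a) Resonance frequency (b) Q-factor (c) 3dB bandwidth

Step 1 — Resonance: ω₀ = 1/√(LC) = 1/√(0.005·0.000156) = 1132 rad/s.
Step 2 — f₀ = ω₀/(2π) = 180.2 Hz.
Step 3 — Parallel Q: Q = R/(ω₀L) = 1220/(1132·0.005) = 215.5.
Step 4 — Bandwidth: Δω = ω₀/Q = 5.254 rad/s; BW = Δω/(2π) = 0.8362 Hz.

(a) f₀ = 180.2 Hz  (b) Q = 215.5  (c) BW = 0.8362 Hz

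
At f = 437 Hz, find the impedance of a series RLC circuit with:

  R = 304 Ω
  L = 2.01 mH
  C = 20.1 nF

Step 1 — Angular frequency: ω = 2π·f = 2π·437 = 2746 rad/s.
Step 2 — Component impedances:
  R: Z = R = 304 Ω
  L: Z = jωL = j·2746·0.00201 = 0 + j5.519 Ω
  C: Z = 1/(jωC) = -j/(ω·C) = 0 - j1.812e+04 Ω
Step 3 — Series combination: Z_total = R + L + C = 304 - j1.811e+04 Ω = 1.812e+04∠-89.0° Ω.

Z = 304 - j1.811e+04 Ω = 1.812e+04∠-89.0° Ω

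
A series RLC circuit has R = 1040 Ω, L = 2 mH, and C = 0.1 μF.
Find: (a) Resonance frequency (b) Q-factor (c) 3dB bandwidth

Step 1 — Resonance condition Im(Z)=0 gives ω₀ = 1/√(LC).
Step 2 — ω₀ = 1/√(0.002·1e-07) = 7.071e+04 rad/s.
Step 3 — f₀ = ω₀/(2π) = 1.125e+04 Hz.
Step 4 — Series Q: Q = ω₀L/R = 7.071e+04·0.002/1040 = 0.136.
Step 5 — 3dB bandwidth: Δω = ω₀/Q = 5.2e+05 rad/s; BW = Δω/(2π) = 8.276e+04 Hz.

(a) f₀ = 1.125e+04 Hz  (b) Q = 0.136  (c) BW = 8.276e+04 Hz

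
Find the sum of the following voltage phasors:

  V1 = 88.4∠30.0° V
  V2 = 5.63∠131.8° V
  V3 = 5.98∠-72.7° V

Step 1 — Convert each phasor to rectangular form:
  V1 = 88.4·(cos(30.0°) + j·sin(30.0°)) = 76.56 + j44.2 V
  V2 = 5.63·(cos(131.8°) + j·sin(131.8°)) = -3.753 + j4.197 V
  V3 = 5.98·(cos(-72.7°) + j·sin(-72.7°)) = 1.778 - j5.709 V
Step 2 — Sum components: V_total = 74.58 + j42.69 V.
Step 3 — Convert to polar: |V_total| = 85.93 V, ∠V_total = 29.8°.

V_total = 85.93∠29.8° V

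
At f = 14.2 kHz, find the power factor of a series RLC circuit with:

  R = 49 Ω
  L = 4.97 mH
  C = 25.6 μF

Step 1 — Angular frequency: ω = 2π·f = 2π·1.42e+04 = 8.922e+04 rad/s.
Step 2 — Component impedances:
  R: Z = R = 49 Ω
  L: Z = jωL = j·8.922e+04·0.00497 = 0 + j443.4 Ω
  C: Z = 1/(jωC) = -j/(ω·C) = 0 - j0.4378 Ω
Step 3 — Series combination: Z_total = R + L + C = 49 + j443 Ω = 445.7∠83.7° Ω.
Step 4 — Power factor: PF = cos(φ) = Re(Z)/|Z| = 49/445.7 = 0.1099.
Step 5 — Type: Im(Z) = 443 ⇒ lagging (phase φ = 83.7°).

PF = 0.1099 (lagging, φ = 83.7°)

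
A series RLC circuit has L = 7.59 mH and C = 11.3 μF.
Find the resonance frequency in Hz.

Step 1 — Resonance condition Im(Z)=0 gives ω₀ = 1/√(LC).
Step 2 — ω₀ = 1/√(0.00759·1.13e-05) = 3415 rad/s.
Step 3 — f₀ = ω₀/(2π) = 543.5 Hz.

f₀ = 543.5 Hz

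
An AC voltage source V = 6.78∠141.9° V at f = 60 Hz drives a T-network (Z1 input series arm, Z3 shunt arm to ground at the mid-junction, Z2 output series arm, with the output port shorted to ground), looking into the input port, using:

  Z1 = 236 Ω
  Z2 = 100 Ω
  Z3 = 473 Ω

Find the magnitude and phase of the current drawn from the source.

Step 1 — Angular frequency: ω = 2π·f = 2π·60 = 377 rad/s.
Step 2 — Component impedances:
  Z1: Z = R = 236 Ω
  Z2: Z = R = 100 Ω
  Z3: Z = R = 473 Ω
Step 3 — With the output port shorted to ground, the output series arm Z2 runs from the junction to ground; the shunt arm Z3 also runs from the junction to ground. They appear in parallel: Z3 || Z2 = 82.55 Ω.
Step 4 — Series with input arm Z1: Z_in = Z1 + (Z3 || Z2) = 318.5 Ω = 318.5∠0.0° Ω.
Step 5 — Source phasor: V = 6.78∠141.9° V = -5.335 + j4.184 V.
Step 6 — Ohm's law: I = V / Z_total = (-5.335 + j4.184) / (318.5) = -0.01675 + j0.01313 A.
Step 7 — Convert to polar: |I| = 0.02128 A, ∠I = 141.9°.

I = 0.02128∠141.9° A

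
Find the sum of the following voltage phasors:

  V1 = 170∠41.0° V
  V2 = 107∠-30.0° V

Step 1 — Convert each phasor to rectangular form:
  V1 = 170·(cos(41.0°) + j·sin(41.0°)) = 128.3 + j111.5 V
  V2 = 107·(cos(-30.0°) + j·sin(-30.0°)) = 92.66 - j53.5 V
Step 2 — Sum components: V_total = 221 + j58.03 V.
Step 3 — Convert to polar: |V_total| = 228.5 V, ∠V_total = 14.7°.

V_total = 228.5∠14.7° V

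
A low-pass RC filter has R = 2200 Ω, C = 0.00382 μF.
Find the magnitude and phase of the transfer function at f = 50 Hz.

Step 1 — Angular frequency: ω = 2π·50 = 314.2 rad/s.
Step 2 — Transfer function: H(jω) = 1/(1 + jωRC).
Step 3 — Denominator: 1 + jωRC = 1 + j·314.2·2200·3.82e-09 = 1 + j0.00264.
Step 4 — H = 1 - j0.00264.
Step 5 — Magnitude: |H| = 1 (-0.0 dB); phase: φ = -0.2°.

|H| = 1 (-0.0 dB), φ = -0.2°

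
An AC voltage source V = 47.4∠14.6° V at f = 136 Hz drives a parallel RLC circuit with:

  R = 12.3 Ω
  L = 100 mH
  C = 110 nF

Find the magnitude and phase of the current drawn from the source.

Step 1 — Angular frequency: ω = 2π·f = 2π·136 = 854.5 rad/s.
Step 2 — Component impedances:
  R: Z = R = 12.3 Ω
  L: Z = jωL = j·854.5·0.1 = 0 + j85.45 Ω
  C: Z = 1/(jωC) = -j/(ω·C) = 0 - j1.064e+04 Ω
Step 3 — Parallel combination: 1/Z_total = 1/R + 1/L + 1/C; Z_total = 12.05 + j1.721 Ω = 12.18∠8.1° Ω.
Step 4 — Source phasor: V = 47.4∠14.6° V = 45.87 + j11.95 V.
Step 5 — Ohm's law: I = V / Z_total = (45.87 + j11.95) / (12.05 + j1.721) = 3.868 + j0.4389 A.
Step 6 — Convert to polar: |I| = 3.893 A, ∠I = 6.5°.

I = 3.893∠6.5° A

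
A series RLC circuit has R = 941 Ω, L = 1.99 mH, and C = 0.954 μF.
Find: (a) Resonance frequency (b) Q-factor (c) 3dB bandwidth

Step 1 — Resonance: ω₀ = 1/√(LC) = 1/√(0.00199·9.54e-07) = 2.295e+04 rad/s.
Step 2 — f₀ = ω₀/(2π) = 3653 Hz.
Step 3 — Series Q: Q = ω₀L/R = 2.295e+04·0.00199/941 = 0.04854.
Step 4 — Bandwidth: Δω = ω₀/Q = 4.729e+05 rad/s; BW = Δω/(2π) = 7.526e+04 Hz.

(a) f₀ = 3653 Hz  (b) Q = 0.04854  (c) BW = 7.526e+04 Hz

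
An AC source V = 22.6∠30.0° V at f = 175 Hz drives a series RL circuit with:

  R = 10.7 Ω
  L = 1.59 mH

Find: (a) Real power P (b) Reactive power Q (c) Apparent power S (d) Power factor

Step 1 — Angular frequency: ω = 2π·f = 2π·175 = 1100 rad/s.
Step 2 — Component impedances:
  R: Z = R = 10.7 Ω
  L: Z = jωL = j·1100·0.00159 = 0 + j1.748 Ω
Step 3 — Series combination: Z_total = R + L = 10.7 + j1.748 Ω = 10.84∠9.3° Ω.
Step 4 — Source phasor: V = 22.6∠30.0° V = 19.57 + j11.3 V.
Step 5 — Current: I = V / Z = 1.95 + j0.7375 A = 2.085∠20.7° A.
Step 6 — Complex power: S = V·I* = 46.49 + j7.597 VA.
Step 7 — Real power: P = Re(S) = 46.49 W.
Step 8 — Reactive power: Q = Im(S) = 7.597 VAR.
Step 9 — Apparent power: |S| = 47.11 VA.
Step 10 — Power factor: PF = P/|S| = 0.9869 (lagging).

(a) P = 46.49 W  (b) Q = 7.597 VAR  (c) S = 47.11 VA  (d) PF = 0.9869 (lagging)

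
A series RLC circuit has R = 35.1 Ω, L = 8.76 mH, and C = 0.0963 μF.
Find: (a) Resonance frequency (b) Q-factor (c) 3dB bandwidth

Step 1 — Resonance condition Im(Z)=0 gives ω₀ = 1/√(LC).
Step 2 — ω₀ = 1/√(0.00876·9.63e-08) = 3.443e+04 rad/s.
Step 3 — f₀ = ω₀/(2π) = 5480 Hz.
Step 4 — Series Q: Q = ω₀L/R = 3.443e+04·0.00876/35.1 = 8.593.
Step 5 — 3dB bandwidth: Δω = ω₀/Q = 4007 rad/s; BW = Δω/(2π) = 637.7 Hz.

(a) f₀ = 5480 Hz  (b) Q = 8.593  (c) BW = 637.7 Hz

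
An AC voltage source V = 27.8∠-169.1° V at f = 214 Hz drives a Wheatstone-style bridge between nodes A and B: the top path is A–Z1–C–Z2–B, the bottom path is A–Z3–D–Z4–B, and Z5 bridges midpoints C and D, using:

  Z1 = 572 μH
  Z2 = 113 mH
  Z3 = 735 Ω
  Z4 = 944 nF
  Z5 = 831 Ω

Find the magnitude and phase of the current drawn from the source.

Step 1 — Angular frequency: ω = 2π·f = 2π·214 = 1345 rad/s.
Step 2 — Component impedances:
  Z1: Z = jωL = j·1345·0.000572 = 0 + j0.7691 Ω
  Z2: Z = jωL = j·1345·0.113 = 0 + j151.9 Ω
  Z3: Z = R = 735 Ω
  Z4: Z = 1/(jωC) = -j/(ω·C) = 0 - j787.8 Ω
  Z5: Z = R = 831 Ω
Step 3 — Bridge requires nodal analysis (the Z5 bridge couples midpoints C and D, so the two paths cannot be reduced to a simple series/parallel combination). Setting node B to ground and injecting 1 A at node A, the 3-node admittance system at A, C, D solves to V_A = Z_AB = 16.28 + j179.2 Ω = 180∠84.8° Ω.
Step 4 — Source phasor: V = 27.8∠-169.1° V = -27.3 - j5.257 V.
Step 5 — Ohm's law: I = V / Z_total = (-27.3 - j5.257) / (16.28 + j179.2) = -0.04281 + j0.1484 A.
Step 6 — Convert to polar: |I| = 0.1545 A, ∠I = 106.1°.

I = 0.1545∠106.1° A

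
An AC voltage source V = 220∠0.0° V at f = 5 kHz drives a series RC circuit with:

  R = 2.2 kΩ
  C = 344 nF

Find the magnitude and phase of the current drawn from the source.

Step 1 — Angular frequency: ω = 2π·f = 2π·5000 = 3.142e+04 rad/s.
Step 2 — Component impedances:
  R: Z = R = 2200 Ω
  C: Z = 1/(jωC) = -j/(ω·C) = 0 - j92.53 Ω
Step 3 — Series combination: Z_total = R + C = 2200 - j92.53 Ω = 2202∠-2.4° Ω.
Step 4 — Source phasor: V = 220∠0.0° V = 220 V.
Step 5 — Ohm's law: I = V / Z_total = (220) / (2200 - j92.53) = 0.09982 + j0.004199 A.
Step 6 — Convert to polar: |I| = 0.09991 A, ∠I = 2.4°.

I = 0.09991∠2.4° A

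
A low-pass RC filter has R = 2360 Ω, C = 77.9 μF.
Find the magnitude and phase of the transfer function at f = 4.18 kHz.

Step 1 — Angular frequency: ω = 2π·4180 = 2.626e+04 rad/s.
Step 2 — Transfer function: H(jω) = 1/(1 + jωRC).
Step 3 — Denominator: 1 + jωRC = 1 + j·2.626e+04·2360·7.79e-05 = 1 + j4828.
Step 4 — H = 4.289e-08 - j0.0002071.
Step 5 — Magnitude: |H| = 0.0002071 (-73.7 dB); phase: φ = -90.0°.

|H| = 0.0002071 (-73.7 dB), φ = -90.0°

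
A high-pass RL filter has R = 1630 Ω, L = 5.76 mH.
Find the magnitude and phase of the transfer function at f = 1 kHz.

Step 1 — Angular frequency: ω = 2π·1000 = 6283 rad/s.
Step 2 — Transfer function: H(jω) = jωL/(R + jωL).
Step 3 — Numerator jωL = j·36.19; denominator R + jωL = 1630 + j36.19.
Step 4 — H = 0.0004927 + j0.02219.
Step 5 — Magnitude: |H| = 0.0222 (-33.1 dB); phase: φ = 88.7°.

|H| = 0.0222 (-33.1 dB), φ = 88.7°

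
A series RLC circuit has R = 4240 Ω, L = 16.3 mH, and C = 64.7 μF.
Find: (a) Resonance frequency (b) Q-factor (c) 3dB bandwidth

Step 1 — Resonance: ω₀ = 1/√(LC) = 1/√(0.0163·6.47e-05) = 973.8 rad/s.
Step 2 — f₀ = ω₀/(2π) = 155 Hz.
Step 3 — Series Q: Q = ω₀L/R = 973.8·0.0163/4240 = 0.003743.
Step 4 — Bandwidth: Δω = ω₀/Q = 2.601e+05 rad/s; BW = Δω/(2π) = 4.14e+04 Hz.

(a) f₀ = 155 Hz  (b) Q = 0.003743  (c) BW = 4.14e+04 Hz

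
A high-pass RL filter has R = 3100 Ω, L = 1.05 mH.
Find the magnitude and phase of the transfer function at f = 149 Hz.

Step 1 — Angular frequency: ω = 2π·149 = 936.2 rad/s.
Step 2 — Transfer function: H(jω) = jωL/(R + jωL).
Step 3 — Numerator jωL = j·0.983; denominator R + jωL = 3100 + j0.983.
Step 4 — H = 1.006e-07 + j0.0003171.
Step 5 — Magnitude: |H| = 0.0003171 (-70.0 dB); phase: φ = 90.0°.

|H| = 0.0003171 (-70.0 dB), φ = 90.0°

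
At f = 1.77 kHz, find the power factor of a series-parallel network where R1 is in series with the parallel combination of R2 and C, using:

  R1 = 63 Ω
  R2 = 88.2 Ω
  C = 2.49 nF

Step 1 — Angular frequency: ω = 2π·f = 2π·1770 = 1.112e+04 rad/s.
Step 2 — Component impedances:
  R1: Z = R = 63 Ω
  R2: Z = R = 88.2 Ω
  C: Z = 1/(jωC) = -j/(ω·C) = 0 - j3.611e+04 Ω
Step 3 — Parallel branch: R2 || C = 1/(1/R2 + 1/C) = 88.2 - j0.2154 Ω.
Step 4 — Series with R1: Z_total = R1 + (R2 || C) = 151.2 - j0.2154 Ω = 151.2∠-0.1° Ω.
Step 5 — Power factor: PF = cos(φ) = Re(Z)/|Z| = 151.2/151.2 = 1.
Step 6 — Type: Im(Z) = -0.2154 ⇒ leading (phase φ = -0.1°).

PF = 1 (leading, φ = -0.1°)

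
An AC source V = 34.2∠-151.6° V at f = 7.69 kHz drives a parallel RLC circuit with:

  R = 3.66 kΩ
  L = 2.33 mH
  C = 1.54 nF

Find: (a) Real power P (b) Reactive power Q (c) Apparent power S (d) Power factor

Step 1 — Angular frequency: ω = 2π·f = 2π·7690 = 4.832e+04 rad/s.
Step 2 — Component impedances:
  R: Z = R = 3660 Ω
  L: Z = jωL = j·4.832e+04·0.00233 = 0 + j112.6 Ω
  C: Z = 1/(jωC) = -j/(ω·C) = 0 - j1.344e+04 Ω
Step 3 — Parallel combination: 1/Z_total = 1/R + 1/L + 1/C; Z_total = 3.518 + j113.4 Ω = 113.5∠88.2° Ω.
Step 4 — Source phasor: V = 34.2∠-151.6° V = -30.08 - j16.27 V.
Step 5 — Current: I = V / Z = -0.1515 + j0.2605 A = 0.3014∠120.2° A.
Step 6 — Complex power: S = V·I* = 0.3196 + j10.3 VA.
Step 7 — Real power: P = Re(S) = 0.3196 W.
Step 8 — Reactive power: Q = Im(S) = 10.3 VAR.
Step 9 — Apparent power: |S| = 10.31 VA.
Step 10 — Power factor: PF = P/|S| = 0.031 (lagging).

(a) P = 0.3196 W  (b) Q = 10.3 VAR  (c) S = 10.31 VA  (d) PF = 0.031 (lagging)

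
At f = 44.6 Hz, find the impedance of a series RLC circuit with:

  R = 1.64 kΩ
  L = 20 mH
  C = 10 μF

Step 1 — Angular frequency: ω = 2π·f = 2π·44.6 = 280.2 rad/s.
Step 2 — Component impedances:
  R: Z = R = 1640 Ω
  L: Z = jωL = j·280.2·0.02 = 0 + j5.605 Ω
  C: Z = 1/(jωC) = -j/(ω·C) = 0 - j356.8 Ω
Step 3 — Series combination: Z_total = R + L + C = 1640 - j351.2 Ω = 1677∠-12.1° Ω.

Z = 1640 - j351.2 Ω = 1677∠-12.1° Ω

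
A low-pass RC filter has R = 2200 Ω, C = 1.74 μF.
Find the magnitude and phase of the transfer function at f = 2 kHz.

Step 1 — Angular frequency: ω = 2π·2000 = 1.257e+04 rad/s.
Step 2 — Transfer function: H(jω) = 1/(1 + jωRC).
Step 3 — Denominator: 1 + jωRC = 1 + j·1.257e+04·2200·1.74e-06 = 1 + j48.1.
Step 4 — H = 0.000432 - j0.02078.
Step 5 — Magnitude: |H| = 0.02078 (-33.6 dB); phase: φ = -88.8°.

|H| = 0.02078 (-33.6 dB), φ = -88.8°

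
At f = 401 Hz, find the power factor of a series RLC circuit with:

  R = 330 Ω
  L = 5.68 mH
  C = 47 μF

Step 1 — Angular frequency: ω = 2π·f = 2π·401 = 2520 rad/s.
Step 2 — Component impedances:
  R: Z = R = 330 Ω
  L: Z = jωL = j·2520·0.00568 = 0 + j14.31 Ω
  C: Z = 1/(jωC) = -j/(ω·C) = 0 - j8.445 Ω
Step 3 — Series combination: Z_total = R + L + C = 330 + j5.867 Ω = 330.1∠1.0° Ω.
Step 4 — Power factor: PF = cos(φ) = Re(Z)/|Z| = 330/330.05 = 0.9998.
Step 5 — Type: Im(Z) = 5.867 ⇒ lagging (phase φ = 1.0°).

PF = 0.9998 (lagging, φ = 1.0°)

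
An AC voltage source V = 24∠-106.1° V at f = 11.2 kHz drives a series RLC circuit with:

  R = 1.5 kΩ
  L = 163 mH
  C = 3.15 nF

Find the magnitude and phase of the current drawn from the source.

Step 1 — Angular frequency: ω = 2π·f = 2π·1.12e+04 = 7.037e+04 rad/s.
Step 2 — Component impedances:
  R: Z = R = 1500 Ω
  L: Z = jωL = j·7.037e+04·0.163 = 0 + j1.147e+04 Ω
  C: Z = 1/(jωC) = -j/(ω·C) = 0 - j4511 Ω
Step 3 — Series combination: Z_total = R + L + C = 1500 + j6959 Ω = 7119∠77.8° Ω.
Step 4 — Source phasor: V = 24∠-106.1° V = -6.656 - j23.06 V.
Step 5 — Ohm's law: I = V / Z_total = (-6.656 - j23.06) / (1500 + j6959) = -0.003363 + j0.0002314 A.
Step 6 — Convert to polar: |I| = 0.003371 A, ∠I = 176.1°.

I = 0.003371∠176.1° A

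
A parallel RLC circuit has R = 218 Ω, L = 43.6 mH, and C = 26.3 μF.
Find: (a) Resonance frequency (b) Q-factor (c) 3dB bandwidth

Step 1 — Resonance: ω₀ = 1/√(LC) = 1/√(0.0436·2.63e-05) = 933.9 rad/s.
Step 2 — f₀ = ω₀/(2π) = 148.6 Hz.
Step 3 — Parallel Q: Q = R/(ω₀L) = 218/(933.9·0.0436) = 5.354.
Step 4 — Bandwidth: Δω = ω₀/Q = 174.4 rad/s; BW = Δω/(2π) = 27.76 Hz.

(a) f₀ = 148.6 Hz  (b) Q = 5.354  (c) BW = 27.76 Hz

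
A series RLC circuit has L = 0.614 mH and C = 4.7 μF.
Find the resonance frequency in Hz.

Step 1 — Resonance condition Im(Z)=0 gives ω₀ = 1/√(LC).
Step 2 — ω₀ = 1/√(0.000614·4.7e-06) = 1.862e+04 rad/s.
Step 3 — f₀ = ω₀/(2π) = 2963 Hz.

f₀ = 2963 Hz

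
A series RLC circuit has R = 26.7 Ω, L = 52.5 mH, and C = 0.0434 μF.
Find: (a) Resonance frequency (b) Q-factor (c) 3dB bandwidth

Step 1 — Resonance condition Im(Z)=0 gives ω₀ = 1/√(LC).
Step 2 — ω₀ = 1/√(0.0525·4.34e-08) = 2.095e+04 rad/s.
Step 3 — f₀ = ω₀/(2π) = 3334 Hz.
Step 4 — Series Q: Q = ω₀L/R = 2.095e+04·0.0525/26.7 = 41.19.
Step 5 — 3dB bandwidth: Δω = ω₀/Q = 508.6 rad/s; BW = Δω/(2π) = 80.94 Hz.

(a) f₀ = 3334 Hz  (b) Q = 41.19  (c) BW = 80.94 Hz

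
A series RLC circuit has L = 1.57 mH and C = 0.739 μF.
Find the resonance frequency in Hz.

Step 1 — Resonance condition Im(Z)=0 gives ω₀ = 1/√(LC).
Step 2 — ω₀ = 1/√(0.00157·7.39e-07) = 2.936e+04 rad/s.
Step 3 — f₀ = ω₀/(2π) = 4672 Hz.

f₀ = 4672 Hz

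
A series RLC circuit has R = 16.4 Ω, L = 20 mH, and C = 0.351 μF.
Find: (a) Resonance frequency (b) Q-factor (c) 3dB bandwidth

Step 1 — Resonance: ω₀ = 1/√(LC) = 1/√(0.02·3.51e-07) = 1.194e+04 rad/s.
Step 2 — f₀ = ω₀/(2π) = 1900 Hz.
Step 3 — Series Q: Q = ω₀L/R = 1.194e+04·0.02/16.4 = 14.56.
Step 4 — Bandwidth: Δω = ω₀/Q = 820 rad/s; BW = Δω/(2π) = 130.5 Hz.

(a) f₀ = 1900 Hz  (b) Q = 14.56  (c) BW = 130.5 Hz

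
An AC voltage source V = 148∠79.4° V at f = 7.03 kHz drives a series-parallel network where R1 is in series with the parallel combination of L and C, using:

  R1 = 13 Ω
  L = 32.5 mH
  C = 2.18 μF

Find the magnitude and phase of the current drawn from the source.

Step 1 — Angular frequency: ω = 2π·f = 2π·7030 = 4.417e+04 rad/s.
Step 2 — Component impedances:
  R1: Z = R = 13 Ω
  L: Z = jωL = j·4.417e+04·0.0325 = 0 + j1436 Ω
  C: Z = 1/(jωC) = -j/(ω·C) = 0 - j10.39 Ω
Step 3 — Parallel branch: L || C = 1/(1/L + 1/C) = 0 - j10.46 Ω.
Step 4 — Series with R1: Z_total = R1 + (L || C) = 13 - j10.46 Ω = 16.69∠-38.8° Ω.
Step 5 — Source phasor: V = 148∠79.4° V = 27.22 + j145.5 V.
Step 6 — Ohm's law: I = V / Z_total = (27.22 + j145.5) / (13 - j10.46) = -4.194 + j7.815 A.
Step 7 — Convert to polar: |I| = 8.87 A, ∠I = 118.2°.

I = 8.87∠118.2° A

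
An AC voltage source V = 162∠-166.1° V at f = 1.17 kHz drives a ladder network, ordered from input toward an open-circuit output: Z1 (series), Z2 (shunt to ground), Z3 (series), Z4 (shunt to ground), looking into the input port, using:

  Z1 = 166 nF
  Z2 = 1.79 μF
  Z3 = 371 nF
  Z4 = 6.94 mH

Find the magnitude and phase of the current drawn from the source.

Step 1 — Angular frequency: ω = 2π·f = 2π·1170 = 7351 rad/s.
Step 2 — Component impedances:
  Z1: Z = 1/(jωC) = -j/(ω·C) = 0 - j819.5 Ω
  Z2: Z = 1/(jωC) = -j/(ω·C) = 0 - j75.99 Ω
  Z3: Z = 1/(jωC) = -j/(ω·C) = 0 - j366.7 Ω
  Z4: Z = jωL = j·7351·0.00694 = 0 + j51.02 Ω
Step 3 — Ladder network (open output): work backward from the far end, alternating series and parallel combinations. Z_in = 0 - j880.7 Ω = 880.7∠-90.0° Ω.
Step 4 — Source phasor: V = 162∠-166.1° V = -157.3 - j38.92 V.
Step 5 — Ohm's law: I = V / Z_total = (-157.3 - j38.92) / (0 - j880.7) = 0.04419 - j0.1786 A.
Step 6 — Convert to polar: |I| = 0.1839 A, ∠I = -76.1°.

I = 0.1839∠-76.1° A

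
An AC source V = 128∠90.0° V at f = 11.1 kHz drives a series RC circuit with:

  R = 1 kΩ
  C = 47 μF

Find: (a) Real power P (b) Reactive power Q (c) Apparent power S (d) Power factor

Step 1 — Angular frequency: ω = 2π·f = 2π·1.11e+04 = 6.974e+04 rad/s.
Step 2 — Component impedances:
  R: Z = R = 1000 Ω
  C: Z = 1/(jωC) = -j/(ω·C) = 0 - j0.3051 Ω
Step 3 — Series combination: Z_total = R + C = 1000 - j0.3051 Ω = 1000∠-0.0° Ω.
Step 4 — Source phasor: V = 128∠90.0° V = 0 + j128 V.
Step 5 — Current: I = V / Z = -3.905e-05 + j0.128 A = 0.128∠90.0° A.
Step 6 — Complex power: S = V·I* = 16.38 - j0.004998 VA.
Step 7 — Real power: P = Re(S) = 16.38 W.
Step 8 — Reactive power: Q = Im(S) = -0.004998 VAR.
Step 9 — Apparent power: |S| = 16.38 VA.
Step 10 — Power factor: PF = P/|S| = 1 (leading).

(a) P = 16.38 W  (b) Q = -0.004998 VAR  (c) S = 16.38 VA  (d) PF = 1 (leading)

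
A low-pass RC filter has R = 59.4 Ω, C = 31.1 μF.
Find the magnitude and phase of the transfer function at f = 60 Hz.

Step 1 — Angular frequency: ω = 2π·60 = 377 rad/s.
Step 2 — Transfer function: H(jω) = 1/(1 + jωRC).
Step 3 — Denominator: 1 + jωRC = 1 + j·377·59.4·3.11e-05 = 1 + j0.6964.
Step 4 — H = 0.6734 - j0.469.
Step 5 — Magnitude: |H| = 0.8206 (-1.7 dB); phase: φ = -34.9°.

|H| = 0.8206 (-1.7 dB), φ = -34.9°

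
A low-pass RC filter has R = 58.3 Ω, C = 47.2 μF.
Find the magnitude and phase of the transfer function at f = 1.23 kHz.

Step 1 — Angular frequency: ω = 2π·1230 = 7728 rad/s.
Step 2 — Transfer function: H(jω) = 1/(1 + jωRC).
Step 3 — Denominator: 1 + jωRC = 1 + j·7728·58.3·4.72e-05 = 1 + j21.27.
Step 4 — H = 0.002206 - j0.04692.
Step 5 — Magnitude: |H| = 0.04697 (-26.6 dB); phase: φ = -87.3°.

|H| = 0.04697 (-26.6 dB), φ = -87.3°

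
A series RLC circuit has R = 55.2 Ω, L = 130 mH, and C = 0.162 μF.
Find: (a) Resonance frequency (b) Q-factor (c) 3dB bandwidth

Step 1 — Resonance: ω₀ = 1/√(LC) = 1/√(0.13·1.62e-07) = 6891 rad/s.
Step 2 — f₀ = ω₀/(2π) = 1097 Hz.
Step 3 — Series Q: Q = ω₀L/R = 6891·0.13/55.2 = 16.23.
Step 4 — Bandwidth: Δω = ω₀/Q = 424.6 rad/s; BW = Δω/(2π) = 67.58 Hz.

(a) f₀ = 1097 Hz  (b) Q = 16.23  (c) BW = 67.58 Hz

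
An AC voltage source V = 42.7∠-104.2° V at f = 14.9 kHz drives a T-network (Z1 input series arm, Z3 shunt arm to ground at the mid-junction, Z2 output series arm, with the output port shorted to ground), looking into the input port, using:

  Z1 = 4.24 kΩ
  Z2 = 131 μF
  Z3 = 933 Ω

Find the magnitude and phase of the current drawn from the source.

Step 1 — Angular frequency: ω = 2π·f = 2π·1.49e+04 = 9.362e+04 rad/s.
Step 2 — Component impedances:
  Z1: Z = R = 4240 Ω
  Z2: Z = 1/(jωC) = -j/(ω·C) = 0 - j0.08154 Ω
  Z3: Z = R = 933 Ω
Step 3 — With the output port shorted to ground, the output series arm Z2 runs from the junction to ground; the shunt arm Z3 also runs from the junction to ground. They appear in parallel: Z3 || Z2 = 7.126e-06 - j0.08154 Ω.
Step 4 — Series with input arm Z1: Z_in = Z1 + (Z3 || Z2) = 4240 - j0.08154 Ω = 4240∠-0.0° Ω.
Step 5 — Source phasor: V = 42.7∠-104.2° V = -10.47 - j41.4 V.
Step 6 — Ohm's law: I = V / Z_total = (-10.47 - j41.4) / (4240 - j0.08154) = -0.00247 - j0.009763 A.
Step 7 — Convert to polar: |I| = 0.01007 A, ∠I = -104.2°.

I = 0.01007∠-104.2° A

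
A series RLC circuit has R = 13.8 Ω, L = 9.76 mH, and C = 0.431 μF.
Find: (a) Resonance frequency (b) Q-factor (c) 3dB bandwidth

Step 1 — Resonance: ω₀ = 1/√(LC) = 1/√(0.00976·4.31e-07) = 1.542e+04 rad/s.
Step 2 — f₀ = ω₀/(2π) = 2454 Hz.
Step 3 — Series Q: Q = ω₀L/R = 1.542e+04·0.00976/13.8 = 10.9.
Step 4 — Bandwidth: Δω = ω₀/Q = 1414 rad/s; BW = Δω/(2π) = 225 Hz.

(a) f₀ = 2454 Hz  (b) Q = 10.9  (c) BW = 225 Hz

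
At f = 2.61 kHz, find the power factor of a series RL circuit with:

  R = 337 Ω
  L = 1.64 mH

Step 1 — Angular frequency: ω = 2π·f = 2π·2610 = 1.64e+04 rad/s.
Step 2 — Component impedances:
  R: Z = R = 337 Ω
  L: Z = jωL = j·1.64e+04·0.00164 = 0 + j26.89 Ω
Step 3 — Series combination: Z_total = R + L = 337 + j26.89 Ω = 338.1∠4.6° Ω.
Step 4 — Power factor: PF = cos(φ) = Re(Z)/|Z| = 337/338.07 = 0.9968.
Step 5 — Type: Im(Z) = 26.89 ⇒ lagging (phase φ = 4.6°).

PF = 0.9968 (lagging, φ = 4.6°)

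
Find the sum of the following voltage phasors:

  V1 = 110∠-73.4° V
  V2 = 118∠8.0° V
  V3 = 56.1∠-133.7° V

Step 1 — Convert each phasor to rectangular form:
  V1 = 110·(cos(-73.4°) + j·sin(-73.4°)) = 31.43 - j105.4 V
  V2 = 118·(cos(8.0°) + j·sin(8.0°)) = 116.9 + j16.42 V
  V3 = 56.1·(cos(-133.7°) + j·sin(-133.7°)) = -38.76 - j40.56 V
Step 2 — Sum components: V_total = 109.5 - j129.6 V.
Step 3 — Convert to polar: |V_total| = 169.6 V, ∠V_total = -49.8°.

V_total = 169.6∠-49.8° V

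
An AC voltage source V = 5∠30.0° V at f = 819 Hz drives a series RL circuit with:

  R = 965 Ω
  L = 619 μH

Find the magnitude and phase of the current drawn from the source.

Step 1 — Angular frequency: ω = 2π·f = 2π·819 = 5146 rad/s.
Step 2 — Component impedances:
  R: Z = R = 965 Ω
  L: Z = jωL = j·5146·0.000619 = 0 + j3.185 Ω
Step 3 — Series combination: Z_total = R + L = 965 + j3.185 Ω = 965∠0.2° Ω.
Step 4 — Source phasor: V = 5∠30.0° V = 4.33 + j2.5 V.
Step 5 — Ohm's law: I = V / Z_total = (4.33 + j2.5) / (965 + j3.185) = 0.004496 + j0.002576 A.
Step 6 — Convert to polar: |I| = 0.005181 A, ∠I = 29.8°.

I = 0.005181∠29.8° A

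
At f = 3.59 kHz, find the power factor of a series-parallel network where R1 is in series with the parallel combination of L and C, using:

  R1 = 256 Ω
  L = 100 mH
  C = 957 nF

Step 1 — Angular frequency: ω = 2π·f = 2π·3590 = 2.256e+04 rad/s.
Step 2 — Component impedances:
  R1: Z = R = 256 Ω
  L: Z = jωL = j·2.256e+04·0.1 = 0 + j2256 Ω
  C: Z = 1/(jωC) = -j/(ω·C) = 0 - j46.32 Ω
Step 3 — Parallel branch: L || C = 1/(1/L + 1/C) = 0 - j47.3 Ω.
Step 4 — Series with R1: Z_total = R1 + (L || C) = 256 - j47.3 Ω = 260.3∠-10.5° Ω.
Step 5 — Power factor: PF = cos(φ) = Re(Z)/|Z| = 256/260.33 = 0.9834.
Step 6 — Type: Im(Z) = -47.3 ⇒ leading (phase φ = -10.5°).

PF = 0.9834 (leading, φ = -10.5°)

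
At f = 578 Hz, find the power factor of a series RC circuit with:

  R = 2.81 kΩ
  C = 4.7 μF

Step 1 — Angular frequency: ω = 2π·f = 2π·578 = 3632 rad/s.
Step 2 — Component impedances:
  R: Z = R = 2810 Ω
  C: Z = 1/(jωC) = -j/(ω·C) = 0 - j58.59 Ω
Step 3 — Series combination: Z_total = R + C = 2810 - j58.59 Ω = 2811∠-1.2° Ω.
Step 4 — Power factor: PF = cos(φ) = Re(Z)/|Z| = 2810/2810.6 = 0.9998.
Step 5 — Type: Im(Z) = -58.59 ⇒ leading (phase φ = -1.2°).

PF = 0.9998 (leading, φ = -1.2°)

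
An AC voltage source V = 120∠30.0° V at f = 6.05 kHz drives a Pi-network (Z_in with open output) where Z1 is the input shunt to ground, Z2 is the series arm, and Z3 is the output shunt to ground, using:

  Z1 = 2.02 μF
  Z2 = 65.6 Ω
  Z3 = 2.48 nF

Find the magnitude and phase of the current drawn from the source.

Step 1 — Angular frequency: ω = 2π·f = 2π·6050 = 3.801e+04 rad/s.
Step 2 — Component impedances:
  Z1: Z = 1/(jωC) = -j/(ω·C) = 0 - j13.02 Ω
  Z2: Z = R = 65.6 Ω
  Z3: Z = 1/(jωC) = -j/(ω·C) = 0 - j1.061e+04 Ω
Step 3 — With open output, the series arm Z2 and the output shunt Z3 appear in series to ground: Z2 + Z3 = 65.6 - j1.061e+04 Ω.
Step 4 — Parallel with input shunt Z1: Z_in = Z1 || (Z2 + Z3) = 9.863e-05 - j13.01 Ω = 13.01∠-90.0° Ω.
Step 5 — Source phasor: V = 120∠30.0° V = 103.9 + j60 V.
Step 6 — Ohm's law: I = V / Z_total = (103.9 + j60) / (9.863e-05 - j13.01) = -4.613 + j7.99 A.
Step 7 — Convert to polar: |I| = 9.226 A, ∠I = 120.0°.

I = 9.226∠120.0° A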